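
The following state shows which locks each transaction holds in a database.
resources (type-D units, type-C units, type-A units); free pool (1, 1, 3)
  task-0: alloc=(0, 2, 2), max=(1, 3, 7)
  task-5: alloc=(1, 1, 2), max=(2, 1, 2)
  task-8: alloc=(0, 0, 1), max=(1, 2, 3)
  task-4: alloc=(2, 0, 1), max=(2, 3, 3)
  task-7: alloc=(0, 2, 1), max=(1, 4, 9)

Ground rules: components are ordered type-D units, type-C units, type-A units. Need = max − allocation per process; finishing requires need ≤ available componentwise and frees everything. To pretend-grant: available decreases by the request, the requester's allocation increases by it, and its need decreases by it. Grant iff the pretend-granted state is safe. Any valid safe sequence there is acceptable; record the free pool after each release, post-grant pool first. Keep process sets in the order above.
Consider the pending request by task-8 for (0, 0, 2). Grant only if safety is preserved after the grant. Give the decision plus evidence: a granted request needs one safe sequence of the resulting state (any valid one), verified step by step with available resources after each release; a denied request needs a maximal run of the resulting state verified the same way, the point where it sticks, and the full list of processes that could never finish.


GRANT — the state after the grant stays safe, e.g. via task-5, task-8, task-0, task-4, task-7.
Key observation: the grant leaves (1, 1, 1) free — enough for task-5, whose release restarts the cascade.
Check on the post-grant state, step by step:
  pool = (1, 1, 1)
  task-5: need (1, 0, 0) fits (1, 1, 1); releases (1, 1, 2), pool now (2, 2, 3)
  task-8: need (1, 2, 0) fits (2, 2, 3); releases (0, 0, 3), pool now (2, 2, 6)
  task-0: need (1, 1, 5) fits (2, 2, 6); releases (0, 2, 2), pool now (2, 4, 8)
  task-4: need (0, 3, 2) fits (2, 4, 8); releases (2, 0, 1), pool now (4, 4, 9)
  task-7: need (1, 2, 8) fits (4, 4, 9); releases (0, 2, 1), pool now (4, 6, 10)


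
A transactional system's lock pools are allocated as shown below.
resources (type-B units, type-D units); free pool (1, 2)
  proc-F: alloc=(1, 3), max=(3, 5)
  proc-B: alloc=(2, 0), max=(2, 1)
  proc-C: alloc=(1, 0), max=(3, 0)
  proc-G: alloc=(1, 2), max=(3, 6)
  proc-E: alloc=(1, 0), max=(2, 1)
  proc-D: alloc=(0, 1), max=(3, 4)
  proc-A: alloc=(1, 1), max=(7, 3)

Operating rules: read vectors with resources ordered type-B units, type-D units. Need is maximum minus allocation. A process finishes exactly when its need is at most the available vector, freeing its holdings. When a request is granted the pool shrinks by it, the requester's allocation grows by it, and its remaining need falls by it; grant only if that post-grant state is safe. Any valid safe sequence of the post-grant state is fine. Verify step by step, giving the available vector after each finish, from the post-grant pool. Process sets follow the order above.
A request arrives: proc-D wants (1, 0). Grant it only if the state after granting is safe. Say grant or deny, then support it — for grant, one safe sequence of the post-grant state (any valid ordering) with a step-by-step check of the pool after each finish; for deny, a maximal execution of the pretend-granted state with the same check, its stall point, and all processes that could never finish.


GRANT — the state after the grant stays safe, e.g. via proc-B, proc-F, proc-E, proc-D, proc-G, proc-C, proc-A.
Key observation: the grant leaves (0, 2) free — enough for proc-B, whose release restarts the cascade.
Verifying the post-grant state step by step:
  pool = (0, 2)
  proc-B: need (0, 1) fits (0, 2); releases (2, 0), pool now (2, 2)
  proc-F: need (2, 2) fits (2, 2); releases (1, 3), pool now (3, 5)
  proc-E: need (1, 1) fits (3, 5); releases (1, 0), pool now (4, 5)
  proc-D: need (2, 3) fits (4, 5); releases (1, 1), pool now (5, 6)
  proc-G: need (2, 4) fits (5, 6); releases (1, 2), pool now (6, 8)
  proc-C: need (2, 0) fits (6, 8); releases (1, 0), pool now (7, 8)
  proc-A: need (6, 2) fits (7, 8); releases (1, 1), pool now (8, 9)


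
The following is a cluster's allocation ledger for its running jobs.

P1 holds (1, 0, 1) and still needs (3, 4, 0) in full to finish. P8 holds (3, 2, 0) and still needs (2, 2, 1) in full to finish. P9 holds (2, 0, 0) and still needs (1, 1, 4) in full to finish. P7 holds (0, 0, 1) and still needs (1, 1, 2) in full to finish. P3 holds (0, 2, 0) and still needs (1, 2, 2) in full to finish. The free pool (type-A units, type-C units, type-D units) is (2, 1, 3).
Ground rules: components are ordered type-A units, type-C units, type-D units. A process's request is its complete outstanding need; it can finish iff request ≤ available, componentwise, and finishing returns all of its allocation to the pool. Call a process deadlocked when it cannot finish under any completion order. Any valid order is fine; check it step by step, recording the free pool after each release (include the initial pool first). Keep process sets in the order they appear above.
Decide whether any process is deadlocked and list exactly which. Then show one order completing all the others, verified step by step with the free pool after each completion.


Deadlocked set: P1, P8 and P3.
Key observation: once P7, P9 finish, the pool peaks at (4, 1, 4) — and every remaining process still needs more type-C units than that.
The rest can finish in the order P7, P9. Check, step by step:
  pool = (2, 1, 3)
  P7 needs (1, 1, 2) <= (2, 1, 3) -> finishes; pool += (0, 0, 1) = (2, 1, 4)
  P9 needs (1, 1, 4) <= (2, 1, 4) -> finishes; pool += (2, 0, 0) = (4, 1, 4)
None of the blocked processes ever fits:
  P1 still needs (3, 4, 0) but only (4, 1, 4) is free — short on type-C units
  P8 still needs (2, 2, 1) but only (4, 1, 4) is free — short on type-C units
  P3 still needs (1, 2, 2) but only (4, 1, 4) is free — short on type-C units


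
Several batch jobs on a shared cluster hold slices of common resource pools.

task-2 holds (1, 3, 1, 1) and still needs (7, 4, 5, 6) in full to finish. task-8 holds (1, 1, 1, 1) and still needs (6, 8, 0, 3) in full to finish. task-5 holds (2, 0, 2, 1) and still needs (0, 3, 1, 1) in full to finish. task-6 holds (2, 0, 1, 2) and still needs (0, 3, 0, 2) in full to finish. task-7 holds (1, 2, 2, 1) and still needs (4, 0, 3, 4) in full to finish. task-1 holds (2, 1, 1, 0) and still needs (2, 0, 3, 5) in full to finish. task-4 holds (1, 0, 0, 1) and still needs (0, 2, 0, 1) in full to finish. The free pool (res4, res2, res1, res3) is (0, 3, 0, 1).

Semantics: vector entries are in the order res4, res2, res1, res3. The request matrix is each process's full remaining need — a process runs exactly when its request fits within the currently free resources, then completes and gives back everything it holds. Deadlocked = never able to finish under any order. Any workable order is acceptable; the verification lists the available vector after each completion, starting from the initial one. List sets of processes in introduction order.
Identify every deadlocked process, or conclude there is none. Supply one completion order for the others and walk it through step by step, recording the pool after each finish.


Nothing here is deadlocked.
Key observation: task-4 fits the free pool immediately, and its release cascades until everyone finishes.
One completion order for the rest: task-4, task-6, task-5, task-1, task-7, task-2, task-8. Walking it through:
  pool = (0, 3, 0, 1)
  run task-4 (needs (0, 2, 0, 1), free (0, 3, 0, 1)); after release of (1, 0, 0, 1) the pool is (1, 3, 0, 2)
  run task-6 (needs (0, 3, 0, 2), free (1, 3, 0, 2)); after release of (2, 0, 1, 2) the pool is (3, 3, 1, 4)
  run task-5 (needs (0, 3, 1, 1), free (3, 3, 1, 4)); after release of (2, 0, 2, 1) the pool is (5, 3, 3, 5)
  run task-1 (needs (2, 0, 3, 5), free (5, 3, 3, 5)); after release of (2, 1, 1, 0) the pool is (7, 4, 4, 5)
  run task-7 (needs (4, 0, 3, 4), free (7, 4, 4, 5)); after release of (1, 2, 2, 1) the pool is (8, 6, 6, 6)
  run task-2 (needs (7, 4, 5, 6), free (8, 6, 6, 6)); after release of (1, 3, 1, 1) the pool is (9, 9, 7, 7)
  run task-8 (needs (6, 8, 0, 3), free (9, 9, 7, 7)); after release of (1, 1, 1, 1) the pool is (10, 10, 8, 8)


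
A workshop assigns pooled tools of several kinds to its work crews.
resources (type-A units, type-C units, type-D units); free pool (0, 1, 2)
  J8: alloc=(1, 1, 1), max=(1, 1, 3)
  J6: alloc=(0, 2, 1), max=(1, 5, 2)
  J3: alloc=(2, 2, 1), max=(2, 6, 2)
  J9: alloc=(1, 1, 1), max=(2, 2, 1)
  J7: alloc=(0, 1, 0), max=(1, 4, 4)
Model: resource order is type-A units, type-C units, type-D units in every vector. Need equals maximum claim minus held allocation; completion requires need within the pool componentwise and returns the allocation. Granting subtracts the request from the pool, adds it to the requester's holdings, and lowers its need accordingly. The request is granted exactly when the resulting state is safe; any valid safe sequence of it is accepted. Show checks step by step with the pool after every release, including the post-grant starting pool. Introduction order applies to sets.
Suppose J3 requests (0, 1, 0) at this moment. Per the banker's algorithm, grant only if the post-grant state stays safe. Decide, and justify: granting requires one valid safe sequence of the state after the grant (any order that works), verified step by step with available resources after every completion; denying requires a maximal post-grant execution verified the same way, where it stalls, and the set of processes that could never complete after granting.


DENY — the pretend-granted state is unsafe.
Key observation: even finishing J8, J9 leaves just (2, 2, 4) free — too little type-C units for any of the remaining processes.
On the post-grant state, J8, J9 is a maximal run — nothing extends it. Step-by-step check:
  pool = (0, 0, 2)
  run J8 (needs (0, 0, 2), free (0, 0, 2)); after release of (1, 1, 1) the pool is (1, 1, 3)
  run J9 (needs (1, 1, 0), free (1, 1, 3)); after release of (1, 1, 1) the pool is (2, 2, 4)
  blocked: J6 wants (1, 3, 1), pool (2, 2, 4) — not enough type-C units
  blocked: J3 wants (0, 3, 1), pool (2, 2, 4) — not enough type-C units
  blocked: J7 wants (1, 3, 4), pool (2, 2, 4) — not enough type-C units
Post-grant, the permanently blocked set is J6, J3 and J7.


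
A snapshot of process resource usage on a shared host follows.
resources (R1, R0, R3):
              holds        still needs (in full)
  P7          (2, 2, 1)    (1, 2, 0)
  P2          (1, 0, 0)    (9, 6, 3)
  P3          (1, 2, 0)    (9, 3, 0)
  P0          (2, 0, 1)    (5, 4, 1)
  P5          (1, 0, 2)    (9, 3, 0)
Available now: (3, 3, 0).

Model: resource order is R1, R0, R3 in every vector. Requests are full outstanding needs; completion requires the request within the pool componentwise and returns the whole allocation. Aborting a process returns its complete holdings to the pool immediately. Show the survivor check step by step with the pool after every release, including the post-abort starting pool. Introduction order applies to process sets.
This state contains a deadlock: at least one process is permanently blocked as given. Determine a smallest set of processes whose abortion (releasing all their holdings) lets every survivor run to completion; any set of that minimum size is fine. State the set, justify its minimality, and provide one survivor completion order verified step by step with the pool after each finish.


Abort P2 and P5.
Key observation: before aborting P2 and P5, P3 was permanently blocked — no order could ever run it; afterwards it completes at step 3.
Minimality, checking each single-abort alternative: P7 alone leaves P2 blocked (short on R1, R0 and R3); P2 alone leaves P3 blocked (short on R1); P3 alone leaves P2 blocked (short on R1 and R3); P0 alone leaves P2 blocked (short on R1, R0 and R3); P5 alone leaves P2 blocked (short on R1 and R0).
Survivors finish in the order: P7, P0, P3. Walking it through (pool after the aborts first):
  pool = (5, 3, 2)
  run P7 (needs (1, 2, 0), free (5, 3, 2)); after release of (2, 2, 1) the pool is (7, 5, 3)
  run P0 (needs (5, 4, 1), free (7, 5, 3)); after release of (2, 0, 1) the pool is (9, 5, 4)
  run P3 (needs (9, 3, 0), free (9, 5, 4)); after release of (1, 2, 0) the pool is (10, 7, 4)


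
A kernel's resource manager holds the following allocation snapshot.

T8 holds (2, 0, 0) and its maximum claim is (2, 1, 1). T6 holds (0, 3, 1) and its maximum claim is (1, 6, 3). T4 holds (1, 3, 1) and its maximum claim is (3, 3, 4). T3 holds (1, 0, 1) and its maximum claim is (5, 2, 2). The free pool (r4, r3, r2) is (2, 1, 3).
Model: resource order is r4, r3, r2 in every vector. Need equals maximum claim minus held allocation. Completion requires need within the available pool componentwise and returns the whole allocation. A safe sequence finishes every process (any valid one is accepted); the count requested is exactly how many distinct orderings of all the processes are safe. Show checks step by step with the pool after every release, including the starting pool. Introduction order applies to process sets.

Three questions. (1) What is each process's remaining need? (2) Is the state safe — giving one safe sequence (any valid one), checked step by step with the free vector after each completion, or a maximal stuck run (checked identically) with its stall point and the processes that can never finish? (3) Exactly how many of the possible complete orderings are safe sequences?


(1) Outstanding need per process (order r4, r3, r2):
  T8: (0, 1, 1)
  T6: (1, 3, 2)
  T4: (2, 0, 3)
  T3: (4, 2, 1)
(2) The state is SAFE; one workable sequence: T4, T8, T6, T3.
Key observation: T4 is the earliest step where a requested resource binds exactly: need (2, 0, 3), pool (2, 1, 3) at its turn.
Walking it through:
  pool = (2, 1, 3)
  T4 needs (2, 0, 3) <= (2, 1, 3) -> finishes; pool += (1, 3, 1) = (3, 4, 4)
  T8 needs (0, 1, 1) <= (3, 4, 4) -> finishes; pool += (2, 0, 0) = (5, 4, 4)
  T6 needs (1, 3, 2) <= (5, 4, 4) -> finishes; pool += (0, 3, 1) = (5, 7, 5)
  T3 needs (4, 2, 1) <= (5, 7, 5) -> finishes; pool += (1, 0, 1) = (6, 7, 6)
(3) The exact count: 5 of the possible complete orderings are safe sequences.


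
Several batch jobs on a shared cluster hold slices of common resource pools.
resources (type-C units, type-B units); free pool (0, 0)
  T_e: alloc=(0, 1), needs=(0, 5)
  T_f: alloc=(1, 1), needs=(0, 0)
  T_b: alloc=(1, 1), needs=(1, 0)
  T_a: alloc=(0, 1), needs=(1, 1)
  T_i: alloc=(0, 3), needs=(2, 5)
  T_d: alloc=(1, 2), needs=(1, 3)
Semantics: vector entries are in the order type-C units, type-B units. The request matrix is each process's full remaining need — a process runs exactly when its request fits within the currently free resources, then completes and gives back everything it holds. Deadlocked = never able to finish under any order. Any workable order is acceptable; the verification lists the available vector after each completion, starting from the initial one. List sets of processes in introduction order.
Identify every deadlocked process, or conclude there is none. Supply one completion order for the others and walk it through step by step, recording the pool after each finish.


No process is deadlocked.
Key observation: T_f can run right away; the returned allocation unlocks the remaining processes in turn.
The rest can finish in the order T_f, T_a, T_b, T_d, T_e, T_i. Check, step by step:
  pool = (0, 0)
  run T_f (needs (0, 0), free (0, 0)); after release of (1, 1) the pool is (1, 1)
  run T_a (needs (1, 1), free (1, 1)); after release of (0, 1) the pool is (1, 2)
  run T_b (needs (1, 0), free (1, 2)); after release of (1, 1) the pool is (2, 3)
  run T_d (needs (1, 3), free (2, 3)); after release of (1, 2) the pool is (3, 5)
  run T_e (needs (0, 5), free (3, 5)); after release of (0, 1) the pool is (3, 6)
  run T_i (needs (2, 5), free (3, 6)); after release of (0, 3) the pool is (3, 9)


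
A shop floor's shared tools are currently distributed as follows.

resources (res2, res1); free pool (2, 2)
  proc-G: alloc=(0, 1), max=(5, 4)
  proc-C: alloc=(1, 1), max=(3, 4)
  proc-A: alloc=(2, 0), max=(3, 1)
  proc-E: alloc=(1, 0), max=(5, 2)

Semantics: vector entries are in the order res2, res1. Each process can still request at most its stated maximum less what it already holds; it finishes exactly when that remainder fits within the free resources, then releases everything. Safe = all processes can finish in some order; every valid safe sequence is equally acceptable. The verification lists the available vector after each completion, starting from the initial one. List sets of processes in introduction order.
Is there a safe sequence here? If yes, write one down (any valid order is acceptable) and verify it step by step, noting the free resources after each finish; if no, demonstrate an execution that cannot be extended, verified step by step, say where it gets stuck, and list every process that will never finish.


UNSAFE.
Key observation: even finishing proc-A, proc-E leaves just (5, 2) free — too little res1 for any of the remaining processes.
Going as far as possible: proc-A, proc-E; after that, nothing fits. Walking it through:
  pool = (2, 2)
  run proc-A (needs (1, 1), free (2, 2)); after release of (2, 0) the pool is (4, 2)
  run proc-E (needs (4, 2), free (4, 2)); after release of (1, 0) the pool is (5, 2)
  proc-G still needs (5, 3) but only (5, 2) is free — short on res1
  proc-C still needs (2, 3) but only (5, 2) is free — short on res1
Permanently blocked: proc-G and proc-C.


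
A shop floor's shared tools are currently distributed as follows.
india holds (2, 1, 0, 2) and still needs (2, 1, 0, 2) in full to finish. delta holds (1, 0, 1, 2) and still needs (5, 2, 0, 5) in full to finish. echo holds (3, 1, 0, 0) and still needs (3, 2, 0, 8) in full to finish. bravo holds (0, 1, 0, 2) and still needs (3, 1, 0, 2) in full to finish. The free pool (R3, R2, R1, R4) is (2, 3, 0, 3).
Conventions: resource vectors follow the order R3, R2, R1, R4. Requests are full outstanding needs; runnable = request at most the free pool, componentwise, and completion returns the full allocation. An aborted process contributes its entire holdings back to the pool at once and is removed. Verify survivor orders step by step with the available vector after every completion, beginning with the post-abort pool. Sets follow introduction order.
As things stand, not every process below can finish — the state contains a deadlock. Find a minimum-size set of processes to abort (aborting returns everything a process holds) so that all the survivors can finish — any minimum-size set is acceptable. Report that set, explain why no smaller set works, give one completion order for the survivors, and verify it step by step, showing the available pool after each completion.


Abort delta.
Key observation: no ordering could ever have run echo before the abort of delta; with (1, 0, 1, 2) back in the pool it fits at step 3.
No smaller set exists: with zero aborts the deadlock remains.
One survivor order: india, bravo, echo. Verifying each step (post-abort pool first):
  pool = (3, 3, 1, 5)
  india: need (2, 1, 0, 2) fits (3, 3, 1, 5); releases (2, 1, 0, 2), pool now (5, 4, 1, 7)
  bravo: need (3, 1, 0, 2) fits (5, 4, 1, 7); releases (0, 1, 0, 2), pool now (5, 5, 1, 9)
  echo: need (3, 2, 0, 8) fits (5, 5, 1, 9); releases (3, 1, 0, 0), pool now (8, 6, 1, 9)


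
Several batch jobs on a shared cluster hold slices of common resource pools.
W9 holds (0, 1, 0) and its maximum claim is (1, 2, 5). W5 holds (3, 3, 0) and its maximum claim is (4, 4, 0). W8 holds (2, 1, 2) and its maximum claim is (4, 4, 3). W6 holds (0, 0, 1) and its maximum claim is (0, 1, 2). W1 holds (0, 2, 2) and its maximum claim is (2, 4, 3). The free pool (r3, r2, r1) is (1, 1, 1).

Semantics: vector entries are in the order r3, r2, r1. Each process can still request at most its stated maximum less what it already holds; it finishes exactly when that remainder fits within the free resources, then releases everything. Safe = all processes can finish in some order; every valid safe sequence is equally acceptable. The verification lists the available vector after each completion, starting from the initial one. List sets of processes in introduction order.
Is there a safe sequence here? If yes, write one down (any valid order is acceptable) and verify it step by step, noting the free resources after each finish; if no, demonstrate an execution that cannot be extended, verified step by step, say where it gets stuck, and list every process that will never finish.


SAFE — a valid safe sequence is W5, W1, W8, W6, W9.
Key observation: W5 is the earliest step where a requested resource binds exactly: need (1, 1, 0), pool (1, 1, 1) at its turn.
Verifying each step:
  pool = (1, 1, 1)
  W5 needs (1, 1, 0) <= (1, 1, 1) -> finishes; pool += (3, 3, 0) = (4, 4, 1)
  W1 needs (2, 2, 1) <= (4, 4, 1) -> finishes; pool += (0, 2, 2) = (4, 6, 3)
  W8 needs (2, 3, 1) <= (4, 6, 3) -> finishes; pool += (2, 1, 2) = (6, 7, 5)
  W6 needs (0, 1, 1) <= (6, 7, 5) -> finishes; pool += (0, 0, 1) = (6, 7, 6)
  W9 needs (1, 1, 5) <= (6, 7, 6) -> finishes; pool += (0, 1, 0) = (6, 8, 6)


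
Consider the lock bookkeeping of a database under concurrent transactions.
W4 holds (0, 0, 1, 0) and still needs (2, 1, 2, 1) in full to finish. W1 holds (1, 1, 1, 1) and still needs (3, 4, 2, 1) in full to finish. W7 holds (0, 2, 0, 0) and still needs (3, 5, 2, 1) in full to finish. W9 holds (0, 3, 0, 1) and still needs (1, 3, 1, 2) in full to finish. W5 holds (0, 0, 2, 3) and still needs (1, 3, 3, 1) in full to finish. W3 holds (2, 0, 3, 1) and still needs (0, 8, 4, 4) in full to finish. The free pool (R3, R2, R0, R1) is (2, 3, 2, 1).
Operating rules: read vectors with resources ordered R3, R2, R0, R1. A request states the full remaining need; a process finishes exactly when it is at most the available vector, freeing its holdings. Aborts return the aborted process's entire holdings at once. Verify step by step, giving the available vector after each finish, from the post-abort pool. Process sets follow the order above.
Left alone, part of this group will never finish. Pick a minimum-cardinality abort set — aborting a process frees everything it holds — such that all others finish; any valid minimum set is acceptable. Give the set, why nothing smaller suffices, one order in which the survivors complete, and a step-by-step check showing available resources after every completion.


Abort W1.
Key observation: W7 was stuck for good until W1 gave back (1, 1, 1, 1); in the order shown it finishes at step 2.
Minimality: the empty abort set fails — the state is deadlocked as it stands.
The survivors complete as W9, W7, W5, W4, W3. Check, step by step (starting from the post-abort pool):
  pool = (3, 4, 3, 2)
  W9 needs (1, 3, 1, 2) <= (3, 4, 3, 2) -> finishes; pool += (0, 3, 0, 1) = (3, 7, 3, 3)
  W7 needs (3, 5, 2, 1) <= (3, 7, 3, 3) -> finishes; pool += (0, 2, 0, 0) = (3, 9, 3, 3)
  W5 needs (1, 3, 3, 1) <= (3, 9, 3, 3) -> finishes; pool += (0, 0, 2, 3) = (3, 9, 5, 6)
  W4 needs (2, 1, 2, 1) <= (3, 9, 5, 6) -> finishes; pool += (0, 0, 1, 0) = (3, 9, 6, 6)
  W3 needs (0, 8, 4, 4) <= (3, 9, 6, 6) -> finishes; pool += (2, 0, 3, 1) = (5, 9, 9, 7)


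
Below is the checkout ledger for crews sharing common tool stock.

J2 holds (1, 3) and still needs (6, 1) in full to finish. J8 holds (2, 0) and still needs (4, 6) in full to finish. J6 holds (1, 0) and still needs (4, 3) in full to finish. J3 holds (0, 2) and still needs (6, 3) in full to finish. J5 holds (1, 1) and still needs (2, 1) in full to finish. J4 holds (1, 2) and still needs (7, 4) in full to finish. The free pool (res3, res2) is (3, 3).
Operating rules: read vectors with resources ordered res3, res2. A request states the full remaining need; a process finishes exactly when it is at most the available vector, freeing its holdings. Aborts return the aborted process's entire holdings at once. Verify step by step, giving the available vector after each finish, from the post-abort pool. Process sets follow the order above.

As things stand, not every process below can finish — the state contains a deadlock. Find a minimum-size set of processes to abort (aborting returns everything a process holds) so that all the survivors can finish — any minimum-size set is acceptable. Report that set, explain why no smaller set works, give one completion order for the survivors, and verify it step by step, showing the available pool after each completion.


Abort J8.
Key observation: J2 could never have finished before the abort; with (2, 0) returned by J8, it fits at step 3.
No smaller set exists: with zero aborts the deadlock remains.
One survivor order: J6, J5, J2, J3, J4. Check, step by step (post-abort pool first):
  pool = (5, 3)
  J6 needs (4, 3) <= (5, 3) -> finishes; pool += (1, 0) = (6, 3)
  J5 needs (2, 1) <= (6, 3) -> finishes; pool += (1, 1) = (7, 4)
  J2 needs (6, 1) <= (7, 4) -> finishes; pool += (1, 3) = (8, 7)
  J3 needs (6, 3) <= (8, 7) -> finishes; pool += (0, 2) = (8, 9)
  J4 needs (7, 4) <= (8, 9) -> finishes; pool += (1, 2) = (9, 11)


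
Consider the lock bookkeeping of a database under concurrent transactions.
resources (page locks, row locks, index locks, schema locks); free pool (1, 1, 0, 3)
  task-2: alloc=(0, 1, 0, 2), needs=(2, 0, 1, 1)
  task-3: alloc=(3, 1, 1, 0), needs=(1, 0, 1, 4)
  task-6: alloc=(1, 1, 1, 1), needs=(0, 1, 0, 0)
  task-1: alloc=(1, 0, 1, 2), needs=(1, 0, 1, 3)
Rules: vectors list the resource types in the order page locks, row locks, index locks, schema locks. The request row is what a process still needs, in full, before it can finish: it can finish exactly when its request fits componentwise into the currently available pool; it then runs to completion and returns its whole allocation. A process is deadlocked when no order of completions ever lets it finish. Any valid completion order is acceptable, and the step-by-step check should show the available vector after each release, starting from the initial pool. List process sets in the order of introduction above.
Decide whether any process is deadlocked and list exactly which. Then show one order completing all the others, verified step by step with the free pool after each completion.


Nothing here is deadlocked.
Key observation: task-6 can run right away; the returned allocation unlocks the remaining processes in turn.
One completion order for the rest: task-6, task-2, task-1, task-3. Check, step by step:
  pool = (1, 1, 0, 3)
  task-6: need (0, 1, 0, 0) fits (1, 1, 0, 3); releases (1, 1, 1, 1), pool now (2, 2, 1, 4)
  task-2: need (2, 0, 1, 1) fits (2, 2, 1, 4); releases (0, 1, 0, 2), pool now (2, 3, 1, 6)
  task-1: need (1, 0, 1, 3) fits (2, 3, 1, 6); releases (1, 0, 1, 2), pool now (3, 3, 2, 8)
  task-3: need (1, 0, 1, 4) fits (3, 3, 2, 8); releases (3, 1, 1, 0), pool now (6, 4, 3, 8)


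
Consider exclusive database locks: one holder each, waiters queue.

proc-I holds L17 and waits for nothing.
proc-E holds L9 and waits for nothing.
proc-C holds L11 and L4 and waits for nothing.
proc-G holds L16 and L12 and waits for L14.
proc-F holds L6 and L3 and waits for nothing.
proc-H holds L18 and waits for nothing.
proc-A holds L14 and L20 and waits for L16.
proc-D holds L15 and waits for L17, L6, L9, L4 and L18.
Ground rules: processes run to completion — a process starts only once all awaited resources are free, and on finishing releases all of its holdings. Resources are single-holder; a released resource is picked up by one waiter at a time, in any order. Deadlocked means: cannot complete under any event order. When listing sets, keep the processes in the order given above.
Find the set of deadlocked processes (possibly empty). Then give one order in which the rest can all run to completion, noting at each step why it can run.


Deadlocked set: proc-G and proc-A.
Key observation: the knot is the closed ring of waits proc-G -> proc-A -> proc-G; no other process is dragged down with it.
One completion order for the rest: proc-E, proc-F, proc-C, proc-I, proc-H, proc-D.
Verifying each step:
  proc-E: no waits; runs immediately, freeing L9
  proc-F: no waits; runs immediately, freeing L6 and L3
  proc-C: no waits; runs immediately, freeing L11 and L4
  proc-I: no waits; runs immediately, freeing L17
  proc-H: no waits; runs immediately, freeing L18
  proc-D waits on L17, L6, L9, L4 and L18 — all released -> runs and releases L15


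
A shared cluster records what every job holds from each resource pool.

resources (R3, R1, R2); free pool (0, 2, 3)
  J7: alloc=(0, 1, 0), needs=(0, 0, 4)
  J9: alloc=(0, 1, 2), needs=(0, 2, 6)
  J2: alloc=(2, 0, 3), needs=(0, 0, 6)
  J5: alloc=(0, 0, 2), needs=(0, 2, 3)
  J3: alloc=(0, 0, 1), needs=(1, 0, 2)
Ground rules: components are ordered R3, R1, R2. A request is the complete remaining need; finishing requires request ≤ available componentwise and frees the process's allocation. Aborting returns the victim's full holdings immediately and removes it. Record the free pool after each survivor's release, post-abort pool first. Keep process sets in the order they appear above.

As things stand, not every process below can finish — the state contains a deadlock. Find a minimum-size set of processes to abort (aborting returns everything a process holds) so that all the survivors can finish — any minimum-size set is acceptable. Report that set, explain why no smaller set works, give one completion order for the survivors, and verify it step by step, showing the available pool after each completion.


Abort J3.
Key observation: the deadlocked J9 becomes finishable only because J3 released (0, 0, 1); it completes at step 2 below.
Minimality: the empty abort set fails — the state is deadlocked as it stands.
One survivor order: J5, J9, J2, J7. Check, step by step (post-abort pool first):
  pool = (0, 2, 4)
  J5: need (0, 2, 3) fits (0, 2, 4); releases (0, 0, 2), pool now (0, 2, 6)
  J9: need (0, 2, 6) fits (0, 2, 6); releases (0, 1, 2), pool now (0, 3, 8)
  J2: need (0, 0, 6) fits (0, 3, 8); releases (2, 0, 3), pool now (2, 3, 11)
  J7: need (0, 0, 4) fits (2, 3, 11); releases (0, 1, 0), pool now (2, 4, 11)


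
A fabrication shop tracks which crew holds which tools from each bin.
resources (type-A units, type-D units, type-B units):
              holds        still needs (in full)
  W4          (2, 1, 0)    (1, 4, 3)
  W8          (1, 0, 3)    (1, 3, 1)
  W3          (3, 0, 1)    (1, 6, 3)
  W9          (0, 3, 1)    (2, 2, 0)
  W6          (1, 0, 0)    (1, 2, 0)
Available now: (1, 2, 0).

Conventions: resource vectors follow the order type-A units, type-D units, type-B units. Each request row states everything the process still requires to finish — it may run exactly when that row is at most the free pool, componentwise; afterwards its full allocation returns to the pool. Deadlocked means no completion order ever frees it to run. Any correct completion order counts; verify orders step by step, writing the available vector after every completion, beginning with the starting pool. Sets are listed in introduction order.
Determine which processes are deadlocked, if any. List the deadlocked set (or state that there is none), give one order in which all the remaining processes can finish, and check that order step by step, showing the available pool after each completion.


Nothing here is deadlocked.
Key observation: beginning at W6, releases accumulate fast enough that every process eventually fits.
One completion order for the rest: W6, W9, W8, W4, W3. Verifying each step:
  pool = (1, 2, 0)
  run W6 (needs (1, 2, 0), free (1, 2, 0)); after release of (1, 0, 0) the pool is (2, 2, 0)
  run W9 (needs (2, 2, 0), free (2, 2, 0)); after release of (0, 3, 1) the pool is (2, 5, 1)
  run W8 (needs (1, 3, 1), free (2, 5, 1)); after release of (1, 0, 3) the pool is (3, 5, 4)
  run W4 (needs (1, 4, 3), free (3, 5, 4)); after release of (2, 1, 0) the pool is (5, 6, 4)
  run W3 (needs (1, 6, 3), free (5, 6, 4)); after release of (3, 0, 1) the pool is (8, 6, 5)


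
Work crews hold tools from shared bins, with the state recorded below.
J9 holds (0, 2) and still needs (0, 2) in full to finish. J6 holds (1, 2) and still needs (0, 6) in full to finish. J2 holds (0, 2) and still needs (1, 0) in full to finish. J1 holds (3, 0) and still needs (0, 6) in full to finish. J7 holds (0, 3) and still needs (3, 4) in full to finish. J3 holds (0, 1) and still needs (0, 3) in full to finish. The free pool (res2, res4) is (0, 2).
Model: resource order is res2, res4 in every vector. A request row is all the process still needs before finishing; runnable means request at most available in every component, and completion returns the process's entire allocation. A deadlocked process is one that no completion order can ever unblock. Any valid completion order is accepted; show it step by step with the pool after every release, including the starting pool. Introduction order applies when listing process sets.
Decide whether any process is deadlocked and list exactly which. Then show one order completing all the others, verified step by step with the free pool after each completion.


Deadlocked: J6, J2, J1 and J7.
Key observation: after J9, J3 the pool peaks at (0, 5), and each blocked process is short somewhere: J6 on res4; J2 on res2; J1 on res4; J7 on res2.
The rest can finish in the order J9, J3. Verifying each step:
  pool = (0, 2)
  J9 needs (0, 2) <= (0, 2) -> finishes; pool += (0, 2) = (0, 4)
  J3 needs (0, 3) <= (0, 4) -> finishes; pool += (0, 1) = (0, 5)
The blocked processes can never fit:
  blocked: J6 wants (0, 6), pool (0, 5) — not enough res4
  blocked: J2 wants (1, 0), pool (0, 5) — not enough res2
  blocked: J1 wants (0, 6), pool (0, 5) — not enough res4
  blocked: J7 wants (3, 4), pool (0, 5) — not enough res2


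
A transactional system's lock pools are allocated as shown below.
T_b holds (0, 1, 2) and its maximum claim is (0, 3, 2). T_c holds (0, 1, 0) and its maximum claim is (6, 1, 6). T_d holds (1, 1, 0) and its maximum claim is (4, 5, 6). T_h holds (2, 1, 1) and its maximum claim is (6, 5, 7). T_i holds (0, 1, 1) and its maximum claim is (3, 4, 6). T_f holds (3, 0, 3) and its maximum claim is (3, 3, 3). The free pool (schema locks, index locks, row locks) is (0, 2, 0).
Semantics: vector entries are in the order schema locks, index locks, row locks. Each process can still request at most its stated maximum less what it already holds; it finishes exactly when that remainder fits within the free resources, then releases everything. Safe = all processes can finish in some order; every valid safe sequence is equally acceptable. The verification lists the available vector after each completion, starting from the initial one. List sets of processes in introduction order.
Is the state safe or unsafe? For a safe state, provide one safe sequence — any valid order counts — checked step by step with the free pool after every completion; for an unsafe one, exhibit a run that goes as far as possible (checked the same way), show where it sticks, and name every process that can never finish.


The state is SAFE; one workable sequence: T_b, T_f, T_i, T_d, T_h, T_c.
Key observation: at T_b the run first touches a limit — (0, 2, 0) against (0, 2, 0), exact on a resource it actually requests.
Check, step by step:
  pool = (0, 2, 0)
  T_b needs (0, 2, 0) <= (0, 2, 0) -> finishes; pool += (0, 1, 2) = (0, 3, 2)
  T_f needs (0, 3, 0) <= (0, 3, 2) -> finishes; pool += (3, 0, 3) = (3, 3, 5)
  T_i needs (3, 3, 5) <= (3, 3, 5) -> finishes; pool += (0, 1, 1) = (3, 4, 6)
  T_d needs (3, 4, 6) <= (3, 4, 6) -> finishes; pool += (1, 1, 0) = (4, 5, 6)
  T_h needs (4, 4, 6) <= (4, 5, 6) -> finishes; pool += (2, 1, 1) = (6, 6, 7)
  T_c needs (6, 0, 6) <= (6, 6, 7) -> finishes; pool += (0, 1, 0) = (6, 7, 7)


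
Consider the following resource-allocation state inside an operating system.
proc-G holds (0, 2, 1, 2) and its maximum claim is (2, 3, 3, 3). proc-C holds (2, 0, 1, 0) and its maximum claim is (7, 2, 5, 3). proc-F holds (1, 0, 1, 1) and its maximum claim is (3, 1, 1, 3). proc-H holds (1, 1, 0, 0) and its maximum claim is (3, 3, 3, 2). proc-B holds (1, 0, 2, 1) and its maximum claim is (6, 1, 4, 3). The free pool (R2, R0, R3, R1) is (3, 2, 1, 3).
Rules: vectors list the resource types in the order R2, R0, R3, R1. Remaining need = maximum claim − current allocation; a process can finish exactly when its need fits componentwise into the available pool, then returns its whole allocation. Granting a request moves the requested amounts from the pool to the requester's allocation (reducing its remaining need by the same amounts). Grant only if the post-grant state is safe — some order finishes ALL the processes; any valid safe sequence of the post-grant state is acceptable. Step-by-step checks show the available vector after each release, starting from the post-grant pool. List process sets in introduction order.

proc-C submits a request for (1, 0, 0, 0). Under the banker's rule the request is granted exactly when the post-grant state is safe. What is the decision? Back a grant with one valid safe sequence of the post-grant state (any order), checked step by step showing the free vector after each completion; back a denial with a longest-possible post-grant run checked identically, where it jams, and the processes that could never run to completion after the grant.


DENY. Granting would leave the state unsafe.
Key observation: after proc-F, proc-G, proc-H the pool peaks at (4, 5, 3, 6), and each blocked process is short somewhere: proc-C on R3; proc-B on R2.
After a pretend grant, a maximal execution: proc-F, proc-G, proc-H — then nothing else fits. Check, step by step:
  pool = (2, 2, 1, 3)
  proc-F needs (2, 1, 0, 2) <= (2, 2, 1, 3) -> finishes; pool += (1, 0, 1, 1) = (3, 2, 2, 4)
  proc-G needs (2, 1, 2, 1) <= (3, 2, 2, 4) -> finishes; pool += (0, 2, 1, 2) = (3, 4, 3, 6)
  proc-H needs (2, 2, 3, 2) <= (3, 4, 3, 6) -> finishes; pool += (1, 1, 0, 0) = (4, 5, 3, 6)
  blocked: proc-C wants (4, 2, 4, 3), pool (4, 5, 3, 6) — not enough R3
  blocked: proc-B wants (5, 1, 2, 2), pool (4, 5, 3, 6) — not enough R2
Had the request been granted, proc-C and proc-B could never finish.


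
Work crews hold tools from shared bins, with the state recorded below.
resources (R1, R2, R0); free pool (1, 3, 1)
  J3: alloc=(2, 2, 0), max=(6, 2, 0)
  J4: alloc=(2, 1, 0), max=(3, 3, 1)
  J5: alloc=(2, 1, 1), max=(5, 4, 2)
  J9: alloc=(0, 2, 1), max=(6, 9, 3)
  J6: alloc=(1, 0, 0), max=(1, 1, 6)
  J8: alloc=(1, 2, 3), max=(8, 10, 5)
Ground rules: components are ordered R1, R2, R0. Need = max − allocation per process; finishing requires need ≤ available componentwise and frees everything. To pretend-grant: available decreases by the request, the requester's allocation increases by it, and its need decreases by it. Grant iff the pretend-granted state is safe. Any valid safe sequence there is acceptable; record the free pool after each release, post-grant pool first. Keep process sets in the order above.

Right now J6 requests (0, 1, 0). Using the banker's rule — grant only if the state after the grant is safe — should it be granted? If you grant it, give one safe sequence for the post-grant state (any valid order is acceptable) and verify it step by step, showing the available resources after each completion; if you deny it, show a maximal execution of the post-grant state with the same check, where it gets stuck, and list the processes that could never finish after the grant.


DENY. Granting would leave the state unsafe.
Key observation: after J4, J5, J3 the pool peaks at (7, 6, 2), and each blocked process is short somewhere: J9 on R2; J6 on R0; J8 on R2.
On the post-grant state, J4, J5, J3 is a maximal run — nothing extends it. Step-by-step check:
  pool = (1, 2, 1)
  run J4 (needs (1, 2, 1), free (1, 2, 1)); after release of (2, 1, 0) the pool is (3, 3, 1)
  run J5 (needs (3, 3, 1), free (3, 3, 1)); after release of (2, 1, 1) the pool is (5, 4, 2)
  run J3 (needs (4, 0, 0), free (5, 4, 2)); after release of (2, 2, 0) the pool is (7, 6, 2)
  J9 still needs (6, 7, 2) but only (7, 6, 2) is free — short on R2
  J6 still needs (0, 0, 6) but only (7, 6, 2) is free — short on R0
  J8 still needs (7, 8, 2) but only (7, 6, 2) is free — short on R2
Had the request been granted, J9, J6 and J8 could never finish.
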